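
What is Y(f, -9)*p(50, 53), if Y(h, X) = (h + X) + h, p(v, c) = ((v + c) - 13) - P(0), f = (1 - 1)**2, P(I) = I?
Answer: -810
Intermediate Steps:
f = 0 (f = 0**2 = 0)
p(v, c) = -13 + c + v (p(v, c) = ((v + c) - 13) - 1*0 = ((c + v) - 13) + 0 = (-13 + c + v) + 0 = -13 + c + v)
Y(h, X) = X + 2*h (Y(h, X) = (X + h) + h = X + 2*h)
Y(f, -9)*p(50, 53) = (-9 + 2*0)*(-13 + 53 + 50) = (-9 + 0)*90 = -9*90 = -810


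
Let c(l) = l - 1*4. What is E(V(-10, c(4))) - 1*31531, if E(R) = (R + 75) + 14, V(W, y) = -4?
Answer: -31446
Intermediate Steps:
c(l) = -4 + l (c(l) = l - 4 = -4 + l)
E(R) = 89 + R (E(R) = (75 + R) + 14 = 89 + R)
E(V(-10, c(4))) - 1*31531 = (89 - 4) - 1*31531 = 85 - 31531 = -31446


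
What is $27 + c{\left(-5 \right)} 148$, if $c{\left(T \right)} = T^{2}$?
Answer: $3727$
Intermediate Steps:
$27 + c{\left(-5 \right)} 148 = 27 + \left(-5\right)^{2} \cdot 148 = 27 + 25 \cdot 148 = 27 + 3700 = 3727$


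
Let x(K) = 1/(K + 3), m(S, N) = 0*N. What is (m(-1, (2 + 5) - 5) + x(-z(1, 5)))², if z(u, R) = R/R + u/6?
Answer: 36/121 ≈ 0.29752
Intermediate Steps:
z(u, R) = 1 + u/6 (z(u, R) = 1 + u*(⅙) = 1 + u/6)
m(S, N) = 0
x(K) = 1/(3 + K)
(m(-1, (2 + 5) - 5) + x(-z(1, 5)))² = (0 + 1/(3 - (1 + (⅙)*1)))² = (0 + 1/(3 - (1 + ⅙)))² = (0 + 1/(3 - 1*7/6))² = (0 + 1/(3 - 7/6))² = (0 + 1/(11/6))² = (0 + 6/11)² = (6/11)² = 36/121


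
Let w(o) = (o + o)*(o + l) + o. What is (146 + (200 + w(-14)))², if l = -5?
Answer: 746496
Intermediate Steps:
w(o) = o + 2*o*(-5 + o) (w(o) = (o + o)*(o - 5) + o = (2*o)*(-5 + o) + o = 2*o*(-5 + o) + o = o + 2*o*(-5 + o))
(146 + (200 + w(-14)))² = (146 + (200 - 14*(-9 + 2*(-14))))² = (146 + (200 - 14*(-9 - 28)))² = (146 + (200 - 14*(-37)))² = (146 + (200 + 518))² = (146 + 718)² = 864² = 746496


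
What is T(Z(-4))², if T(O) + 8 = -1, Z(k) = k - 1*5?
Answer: 81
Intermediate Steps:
Z(k) = -5 + k (Z(k) = k - 5 = -5 + k)
T(O) = -9 (T(O) = -8 - 1 = -9)
T(Z(-4))² = (-9)² = 81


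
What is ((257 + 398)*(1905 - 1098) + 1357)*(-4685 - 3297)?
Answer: -4229997044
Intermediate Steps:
((257 + 398)*(1905 - 1098) + 1357)*(-4685 - 3297) = (655*807 + 1357)*(-7982) = (528585 + 1357)*(-7982) = 529942*(-7982) = -4229997044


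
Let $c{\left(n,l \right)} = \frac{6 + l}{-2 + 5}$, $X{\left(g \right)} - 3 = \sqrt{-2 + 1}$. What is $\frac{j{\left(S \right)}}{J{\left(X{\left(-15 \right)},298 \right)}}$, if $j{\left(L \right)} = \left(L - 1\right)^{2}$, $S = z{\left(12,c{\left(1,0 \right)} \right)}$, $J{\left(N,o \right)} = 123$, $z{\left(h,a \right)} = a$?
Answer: $\frac{1}{123} \approx 0.0081301$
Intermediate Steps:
$X{\left(g \right)} = 3 + i$ ($X{\left(g \right)} = 3 + \sqrt{-2 + 1} = 3 + \sqrt{-1} = 3 + i$)
$c{\left(n,l \right)} = 2 + \frac{l}{3}$ ($c{\left(n,l \right)} = \frac{6 + l}{3} = \left(6 + l\right) \frac{1}{3} = 2 + \frac{l}{3}$)
$S = 2$ ($S = 2 + \frac{1}{3} \cdot 0 = 2 + 0 = 2$)
$j{\left(L \right)} = \left(-1 + L\right)^{2}$
$\frac{j{\left(S \right)}}{J{\left(X{\left(-15 \right)},298 \right)}} = \frac{\left(-1 + 2\right)^{2}}{123} = 1^{2} \cdot \frac{1}{123} = 1 \cdot \frac{1}{123} = \frac{1}{123}$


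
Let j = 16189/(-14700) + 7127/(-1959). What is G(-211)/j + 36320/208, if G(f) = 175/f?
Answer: 21811963583990/124789265731 ≈ 174.79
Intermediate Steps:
j = -45493717/9599100 (j = 16189*(-1/14700) + 7127*(-1/1959) = -16189/14700 - 7127/1959 = -45493717/9599100 ≈ -4.7394)
G(-211)/j + 36320/208 = (175/(-211))/(-45493717/9599100) + 36320/208 = (175*(-1/211))*(-9599100/45493717) + 36320*(1/208) = -175/211*(-9599100/45493717) + 2270/13 = 1679842500/9599174287 + 2270/13 = 21811963583990/124789265731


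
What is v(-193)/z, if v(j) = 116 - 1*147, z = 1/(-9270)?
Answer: 287370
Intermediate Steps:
z = -1/9270 ≈ -0.00010787
v(j) = -31 (v(j) = 116 - 147 = -31)
v(-193)/z = -31/(-1/9270) = -31*(-9270) = 287370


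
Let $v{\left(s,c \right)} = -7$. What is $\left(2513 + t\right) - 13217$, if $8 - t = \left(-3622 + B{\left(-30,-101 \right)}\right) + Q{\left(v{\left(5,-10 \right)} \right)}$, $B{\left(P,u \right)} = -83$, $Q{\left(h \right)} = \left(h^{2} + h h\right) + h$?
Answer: $-7082$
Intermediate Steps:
$Q{\left(h \right)} = h + 2 h^{2}$ ($Q{\left(h \right)} = \left(h^{2} + h^{2}\right) + h = 2 h^{2} + h = h + 2 h^{2}$)
$t = 3622$ ($t = 8 - \left(\left(-3622 - 83\right) - 7 \left(1 + 2 \left(-7\right)\right)\right) = 8 - \left(-3705 - 7 \left(1 - 14\right)\right) = 8 - \left(-3705 - -91\right) = 8 - \left(-3705 + 91\right) = 8 - -3614 = 8 + 3614 = 3622$)
$\left(2513 + t\right) - 13217 = \left(2513 + 3622\right) - 13217 = 6135 - 13217 = -7082$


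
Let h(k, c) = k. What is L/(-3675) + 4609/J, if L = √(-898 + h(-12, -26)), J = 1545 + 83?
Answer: 419/148 - I*√910/3675 ≈ 2.8311 - 0.0082085*I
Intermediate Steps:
J = 1628
L = I*√910 (L = √(-898 - 12) = √(-910) = I*√910 ≈ 30.166*I)
L/(-3675) + 4609/J = (I*√910)/(-3675) + 4609/1628 = (I*√910)*(-1/3675) + 4609*(1/1628) = -I*√910/3675 + 419/148 = 419/148 - I*√910/3675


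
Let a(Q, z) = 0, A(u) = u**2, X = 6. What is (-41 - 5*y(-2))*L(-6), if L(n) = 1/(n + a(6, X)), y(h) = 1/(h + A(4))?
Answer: 193/28 ≈ 6.8929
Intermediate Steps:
y(h) = 1/(16 + h) (y(h) = 1/(h + 4**2) = 1/(h + 16) = 1/(16 + h))
L(n) = 1/n (L(n) = 1/(n + 0) = 1/n)
(-41 - 5*y(-2))*L(-6) = (-41 - 5/(16 - 2))/(-6) = (-41 - 5/14)*(-1/6) = -579/14*(-1/6) = 193/28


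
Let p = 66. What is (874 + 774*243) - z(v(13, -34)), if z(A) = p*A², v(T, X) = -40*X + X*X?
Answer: -417607940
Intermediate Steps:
v(T, X) = X² - 40*X (v(T, X) = -40*X + X² = X² - 40*X)
z(A) = 66*A²
(874 + 774*243) - z(v(13, -34)) = (874 + 774*243) - 66*(-34*(-40 - 34))² = (874 + 188082) - 66*(-34*(-74))² = 188956 - 66*2516² = 188956 - 66*6330256 = 188956 - 1*417796896 = 188956 - 417796896 = -417607940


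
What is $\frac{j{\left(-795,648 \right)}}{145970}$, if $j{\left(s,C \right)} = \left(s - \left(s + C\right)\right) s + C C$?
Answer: $\frac{467532}{72985} \approx 6.4059$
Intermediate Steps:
$j{\left(s,C \right)} = C^{2} - C s$ ($j{\left(s,C \right)} = \left(s - \left(C + s\right)\right) s + C^{2} = - C s + C^{2} = C^{2} - C s$)
$\frac{j{\left(-795,648 \right)}}{145970} = \frac{648 \left(648 - -795\right)}{145970} = 648 \left(648 + 795\right) \frac{1}{145970} = 648 \cdot 1443 \cdot \frac{1}{145970} = 935064 \cdot \frac{1}{145970} = \frac{467532}{72985}$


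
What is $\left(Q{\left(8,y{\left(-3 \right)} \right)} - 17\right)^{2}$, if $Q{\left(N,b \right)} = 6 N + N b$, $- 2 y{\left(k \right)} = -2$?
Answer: $1521$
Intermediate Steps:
$y{\left(k \right)} = 1$ ($y{\left(k \right)} = \left(- \frac{1}{2}\right) \left(-2\right) = 1$)
$\left(Q{\left(8,y{\left(-3 \right)} \right)} - 17\right)^{2} = \left(8 \left(6 + 1\right) - 17\right)^{2} = \left(8 \cdot 7 - 17\right)^{2} = \left(56 - 17\right)^{2} = 39^{2} = 1521$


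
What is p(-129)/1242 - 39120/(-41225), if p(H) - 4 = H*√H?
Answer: 4875194/5120145 - 43*I*√129/414 ≈ 0.95216 - 1.1797*I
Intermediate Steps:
p(H) = 4 + H^(3/2) (p(H) = 4 + H*√H = 4 + H^(3/2))
p(-129)/1242 - 39120/(-41225) = (4 + (-129)^(3/2))/1242 - 39120/(-41225) = (4 - 129*I*√129)*(1/1242) - 39120*(-1/41225) = (2/621 - 43*I*√129/414) + 7824/8245 = 4875194/5120145 - 43*I*√129/414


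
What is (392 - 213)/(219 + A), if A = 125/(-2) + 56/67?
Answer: 23986/21083 ≈ 1.1377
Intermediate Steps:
A = -8263/134 (A = 125*(-½) + 56*(1/67) = -125/2 + 56/67 = -8263/134 ≈ -61.664)
(392 - 213)/(219 + A) = (392 - 213)/(219 - 8263/134) = 179/(21083/134) = 179*(134/21083) = 23986/21083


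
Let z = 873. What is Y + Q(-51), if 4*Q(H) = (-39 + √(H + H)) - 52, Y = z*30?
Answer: 104669/4 + I*√102/4 ≈ 26167.0 + 2.5249*I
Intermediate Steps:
Y = 26190 (Y = 873*30 = 26190)
Q(H) = -91/4 + √2*√H/4 (Q(H) = ((-39 + √(H + H)) - 52)/4 = ((-39 + √(2*H)) - 52)/4 = ((-39 + √2*√H) - 52)/4 = (-91 + √2*√H)/4 = -91/4 + √2*√H/4)
Y + Q(-51) = 26190 + (-91/4 + √2*√(-51)/4) = 26190 + (-91/4 + √2*(I*√51)/4) = 26190 + (-91/4 + I*√102/4) = 104669/4 + I*√102/4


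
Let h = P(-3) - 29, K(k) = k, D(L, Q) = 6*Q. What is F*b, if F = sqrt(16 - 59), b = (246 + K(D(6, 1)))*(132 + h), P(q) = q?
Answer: 25200*I*sqrt(43) ≈ 1.6525e+5*I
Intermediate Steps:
h = -32 (h = -3 - 29 = -32)
b = 25200 (b = (246 + 6*1)*(132 - 32) = (246 + 6)*100 = 252*100 = 25200)
F = I*sqrt(43) (F = sqrt(-43) = I*sqrt(43) ≈ 6.5574*I)
F*b = (I*sqrt(43))*25200 = 25200*I*sqrt(43)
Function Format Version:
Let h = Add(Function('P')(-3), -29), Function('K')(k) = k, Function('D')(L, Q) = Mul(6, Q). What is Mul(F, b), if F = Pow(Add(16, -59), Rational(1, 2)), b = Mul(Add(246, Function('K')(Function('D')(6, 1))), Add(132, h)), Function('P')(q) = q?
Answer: Mul(25200, I, Pow(43, Rational(1, 2))) ≈ Mul(1.6525e+5, I)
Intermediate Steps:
h = -32 (h = Add(-3, -29) = -32)
b = 25200 (b = Mul(Add(246, Mul(6, 1)), Add(132, -32)) = Mul(Add(246, 6), 100) = Mul(252, 100) = 25200)
F = Mul(I, Pow(43, Rational(1, 2))) (F = Pow(-43, Rational(1, 2)) = Mul(I, Pow(43, Rational(1, 2))) ≈ Mul(6.5574, I))
Mul(F, b) = Mul(Mul(I, Pow(43, Rational(1, 2))), 25200) = Mul(25200, I, Pow(43, Rational(1, 2)))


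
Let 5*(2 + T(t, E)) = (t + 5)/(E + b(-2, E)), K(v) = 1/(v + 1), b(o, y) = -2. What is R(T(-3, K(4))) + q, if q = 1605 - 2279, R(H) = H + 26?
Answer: -5852/9 ≈ -650.22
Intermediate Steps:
K(v) = 1/(1 + v)
T(t, E) = -2 + (5 + t)/(5*(-2 + E)) (T(t, E) = -2 + ((t + 5)/(E - 2))/5 = -2 + ((5 + t)/(-2 + E))/5 = -2 + (5 + t)/(5*(-2 + E)))
R(H) = 26 + H
q = -674
R(T(-3, K(4))) + q = (26 + (25 - 3 - 10/(1 + 4))/(5*(-2 + 1/(1 + 4)))) - 674 = (26 + (25 - 3 - 10/5)/(5*(-2 + 1/5))) - 674 = (26 + (25 - 3 - 10*⅕)/(5*(-2 + ⅕))) - 674 = (26 + (25 - 3 - 2)/(5*(-9/5))) - 674 = (26 + (⅕)*(-5/9)*20) - 674 = (26 - 20/9) - 674 = 214/9 - 674 = -5852/9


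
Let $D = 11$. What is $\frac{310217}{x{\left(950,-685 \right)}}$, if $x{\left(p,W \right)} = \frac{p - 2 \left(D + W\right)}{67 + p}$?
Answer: $\frac{105163563}{766} \approx 1.3729 \cdot 10^{5}$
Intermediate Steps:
$x{\left(p,W \right)} = \frac{-22 + p - 2 W}{67 + p}$ ($x{\left(p,W \right)} = \frac{p - 2 \left(11 + W\right)}{67 + p} = \frac{p - \left(22 + 2 W\right)}{67 + p} = \frac{-22 + p - 2 W}{67 + p}$)
$\frac{310217}{x{\left(950,-685 \right)}} = \frac{310217}{\frac{1}{67 + 950} \left(-22 + 950 - -1370\right)} = \frac{310217}{\frac{1}{1017} \left(-22 + 950 + 1370\right)} = \frac{310217}{\frac{1}{1017} \cdot 2298} = \frac{310217}{\frac{766}{339}} = 310217 \cdot \frac{339}{766} = \frac{105163563}{766}$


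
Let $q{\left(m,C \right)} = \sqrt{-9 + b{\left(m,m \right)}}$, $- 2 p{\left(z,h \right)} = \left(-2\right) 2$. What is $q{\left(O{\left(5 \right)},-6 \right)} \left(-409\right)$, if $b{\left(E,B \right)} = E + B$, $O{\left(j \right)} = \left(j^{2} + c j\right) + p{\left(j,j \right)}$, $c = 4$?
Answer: $- 409 \sqrt{85} \approx -3770.8$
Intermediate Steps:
$p{\left(z,h \right)} = 2$ ($p{\left(z,h \right)} = - \frac{\left(-2\right) 2}{2} = \left(- \frac{1}{2}\right) \left(-4\right) = 2$)
$O{\left(j \right)} = 2 + j^{2} + 4 j$ ($O{\left(j \right)} = \left(j^{2} + 4 j\right) + 2 = 2 + j^{2} + 4 j$)
$b{\left(E,B \right)} = B + E$
$q{\left(m,C \right)} = \sqrt{-9 + 2 m}$ ($q{\left(m,C \right)} = \sqrt{-9 + \left(m + m\right)} = \sqrt{-9 + 2 m}$)
$q{\left(O{\left(5 \right)},-6 \right)} \left(-409\right) = \sqrt{-9 + 2 \left(2 + 5^{2} + 4 \cdot 5\right)} \left(-409\right) = \sqrt{-9 + 2 \left(2 + 25 + 20\right)} \left(-409\right) = \sqrt{-9 + 2 \cdot 47} \left(-409\right) = \sqrt{-9 + 94} \left(-409\right) = \sqrt{85} \left(-409\right) = - 409 \sqrt{85}$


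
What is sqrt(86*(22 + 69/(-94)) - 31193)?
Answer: 3*I*sqrt(7207262)/47 ≈ 171.36*I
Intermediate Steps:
sqrt(86*(22 + 69/(-94)) - 31193) = sqrt(86*(22 + 69*(-1/94)) - 31193) = sqrt(86*(22 - 69/94) - 31193) = sqrt(86*(1999/94) - 31193) = sqrt(85957/47 - 31193) = sqrt(-1380114/47) = 3*I*sqrt(7207262)/47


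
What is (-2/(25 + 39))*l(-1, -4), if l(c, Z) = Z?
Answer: 1/8 ≈ 0.12500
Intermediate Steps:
(-2/(25 + 39))*l(-1, -4) = -2/(25 + 39)*(-4) = -2/64*(-4) = -2*1/64*(-4) = -1/32*(-4) = 1/8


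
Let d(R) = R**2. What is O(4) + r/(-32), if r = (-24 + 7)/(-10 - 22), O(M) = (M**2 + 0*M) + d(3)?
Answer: 25583/1024 ≈ 24.983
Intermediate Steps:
O(M) = 9 + M**2 (O(M) = (M**2 + 0*M) + 3**2 = (M**2 + 0) + 9 = M**2 + 9 = 9 + M**2)
r = 17/32 (r = -17/(-32) = -17*(-1/32) = 17/32 ≈ 0.53125)
O(4) + r/(-32) = (9 + 4**2) + (17/32)/(-32) = (9 + 16) - 1/32*17/32 = 25 - 17/1024 = 25583/1024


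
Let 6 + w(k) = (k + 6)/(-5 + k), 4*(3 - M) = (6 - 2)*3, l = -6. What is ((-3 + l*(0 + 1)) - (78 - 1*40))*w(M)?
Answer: 1692/5 ≈ 338.40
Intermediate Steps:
M = 0 (M = 3 - (6 - 2)*3/4 = 3 - 3 = 0)
w(k) = -6 + (6 + k)/(-5 + k) (w(k) = -6 + (k + 6)/(-5 + k) = -6 + (6 + k)/(-5 + k))
((-3 + l*(0 + 1)) - (78 - 1*40))*w(M) = ((-3 - 6*(0 + 1)) - (78 - 1*40))*((36 - 5*0)/(-5 + 0)) = ((-3 - 6*1) - (78 - 40))*((36 + 0)/(-5)) = ((-3 - 6) - 1*38)*(-⅕*36) = (-9 - 38)*(-36/5) = -47*(-36/5) = 1692/5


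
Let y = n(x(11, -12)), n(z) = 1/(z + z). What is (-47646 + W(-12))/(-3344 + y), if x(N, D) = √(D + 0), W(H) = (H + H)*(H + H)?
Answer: 7555299840/536752129 - 188280*I*√3/536752129 ≈ 14.076 - 0.00060756*I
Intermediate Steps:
W(H) = 4*H² (W(H) = (2*H)*(2*H) = 4*H²)
x(N, D) = √D
n(z) = 1/(2*z)
y = -I*√3/12 (y = 1/(2*(√(-12))) = 1/(2*((2*I*√3))) = (-I*√3/6)/2 = -I*√3/12 ≈ -0.14434*I)
(-47646 + W(-12))/(-3344 + y) = (-47646 + 4*(-12)²)/(-3344 - I*√3/12) = (-47646 + 4*144)/(-3344 - I*√3/12) = (-47646 + 576)/(-3344 - I*√3/12) = -47070/(-3344 - I*√3/12)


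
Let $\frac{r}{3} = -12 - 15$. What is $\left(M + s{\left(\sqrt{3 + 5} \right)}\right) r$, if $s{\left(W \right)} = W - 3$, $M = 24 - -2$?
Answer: $-1863 - 162 \sqrt{2} \approx -2092.1$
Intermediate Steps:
$M = 26$ ($M = 24 + 2 = 26$)
$r = -81$ ($r = 3 \left(-12 - 15\right) = 3 \left(-27\right) = -81$)
$s{\left(W \right)} = -3 + W$
$\left(M + s{\left(\sqrt{3 + 5} \right)}\right) r = \left(26 - \left(3 - \sqrt{3 + 5}\right)\right) \left(-81\right) = \left(26 - \left(3 - \sqrt{8}\right)\right) \left(-81\right) = \left(26 - \left(3 - 2 \sqrt{2}\right)\right) \left(-81\right) = \left(23 + 2 \sqrt{2}\right) \left(-81\right) = -1863 - 162 \sqrt{2}$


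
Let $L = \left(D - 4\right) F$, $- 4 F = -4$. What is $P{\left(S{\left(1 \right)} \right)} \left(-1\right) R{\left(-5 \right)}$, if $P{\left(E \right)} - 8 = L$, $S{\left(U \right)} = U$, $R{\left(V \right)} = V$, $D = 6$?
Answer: $50$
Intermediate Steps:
$F = 1$ ($F = \left(- \frac{1}{4}\right) \left(-4\right) = 1$)
$L = 2$ ($L = \left(6 - 4\right) 1 = 2 \cdot 1 = 2$)
$P{\left(E \right)} = 10$ ($P{\left(E \right)} = 8 + 2 = 10$)
$P{\left(S{\left(1 \right)} \right)} \left(-1\right) R{\left(-5 \right)} = 10 \left(-1\right) \left(-5\right) = \left(-10\right) \left(-5\right) = 50$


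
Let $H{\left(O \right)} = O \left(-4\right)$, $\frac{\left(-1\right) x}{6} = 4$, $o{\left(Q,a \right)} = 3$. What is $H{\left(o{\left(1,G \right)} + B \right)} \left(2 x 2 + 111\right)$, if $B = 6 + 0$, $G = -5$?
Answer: $-540$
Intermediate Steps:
$x = -24$ ($x = \left(-6\right) 4 = -24$)
$B = 6$
$H{\left(O \right)} = - 4 O$
$H{\left(o{\left(1,G \right)} + B \right)} \left(2 x 2 + 111\right) = - 4 \left(3 + 6\right) \left(2 \left(-24\right) 2 + 111\right) = \left(-4\right) 9 \left(\left(-48\right) 2 + 111\right) = - 36 \left(-96 + 111\right) = \left(-36\right) 15 = -540$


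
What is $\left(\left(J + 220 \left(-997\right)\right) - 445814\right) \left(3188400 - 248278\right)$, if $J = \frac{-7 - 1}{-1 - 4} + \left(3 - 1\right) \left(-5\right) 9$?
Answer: $- \frac{9779469077864}{5} \approx -1.9559 \cdot 10^{12}$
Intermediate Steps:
$J = - \frac{442}{5}$ ($J = - \frac{8}{-5} + 2 \left(-5\right) 9 = \left(-8\right) \left(- \frac{1}{5}\right) - 90 = \frac{8}{5} - 90 = - \frac{442}{5} \approx -88.4$)
$\left(\left(J + 220 \left(-997\right)\right) - 445814\right) \left(3188400 - 248278\right) = \left(\left(- \frac{442}{5} + 220 \left(-997\right)\right) - 445814\right) \left(3188400 - 248278\right) = \left(\left(- \frac{442}{5} - 219340\right) - 445814\right) 2940122 = \left(- \frac{1097142}{5} - 445814\right) 2940122 = \left(- \frac{3326212}{5}\right) 2940122 = - \frac{9779469077864}{5}$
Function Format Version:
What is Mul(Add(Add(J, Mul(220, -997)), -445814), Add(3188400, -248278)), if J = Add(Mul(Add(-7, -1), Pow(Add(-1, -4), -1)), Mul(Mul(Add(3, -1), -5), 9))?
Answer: Rational(-9779469077864, 5) ≈ -1.9559e+12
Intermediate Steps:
J = Rational(-442, 5) (J = Add(Mul(-8, Pow(-5, -1)), Mul(Mul(2, -5), 9)) = Add(Mul(-8, Rational(-1, 5)), Mul(-10, 9)) = Add(Rational(8, 5), -90) = Rational(-442, 5) ≈ -88.400)
Mul(Add(Add(J, Mul(220, -997)), -445814), Add(3188400, -248278)) = Mul(Add(Add(Rational(-442, 5), Mul(220, -997)), -445814), Add(3188400, -248278)) = Mul(Add(Add(Rational(-442, 5), -219340), -445814), 2940122) = Mul(Add(Rational(-1097142, 5), -445814), 2940122) = Mul(Rational(-3326212, 5), 2940122) = Rational(-9779469077864, 5)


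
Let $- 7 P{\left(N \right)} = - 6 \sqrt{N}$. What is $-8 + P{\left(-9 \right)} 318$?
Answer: $-8 + \frac{5724 i}{7} \approx -8.0 + 817.71 i$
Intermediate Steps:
$P{\left(N \right)} = \frac{6 \sqrt{N}}{7}$ ($P{\left(N \right)} = - \frac{\left(-6\right) \sqrt{N}}{7} = \frac{6 \sqrt{N}}{7}$)
$-8 + P{\left(-9 \right)} 318 = -8 + \frac{6 \sqrt{-9}}{7} \cdot 318 = -8 + \frac{6 \cdot 3 i}{7} \cdot 318 = -8 + \frac{18 i}{7} \cdot 318 = -8 + \frac{5724 i}{7}$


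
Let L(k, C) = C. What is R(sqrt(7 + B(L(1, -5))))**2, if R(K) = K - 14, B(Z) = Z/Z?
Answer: 204 - 56*sqrt(2) ≈ 124.80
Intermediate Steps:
B(Z) = 1
R(K) = -14 + K
R(sqrt(7 + B(L(1, -5))))**2 = (-14 + sqrt(7 + 1))**2 = (-14 + sqrt(8))**2 = (-14 + 2*sqrt(2))**2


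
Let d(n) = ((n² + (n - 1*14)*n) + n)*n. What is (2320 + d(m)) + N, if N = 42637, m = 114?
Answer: 2839097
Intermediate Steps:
d(n) = n*(n + n² + n*(-14 + n)) (d(n) = ((n² + (n - 14)*n) + n)*n = ((n² + (-14 + n)*n) + n)*n = ((n² + n*(-14 + n)) + n)*n = (n + n² + n*(-14 + n))*n = n*(n + n² + n*(-14 + n)))
(2320 + d(m)) + N = (2320 + 114²*(-13 + 2*114)) + 42637 = (2320 + 12996*(-13 + 228)) + 42637 = (2320 + 12996*215) + 42637 = (2320 + 2794140) + 42637 = 2796460 + 42637 = 2839097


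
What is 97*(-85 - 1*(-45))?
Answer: -3880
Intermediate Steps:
97*(-85 - 1*(-45)) = 97*(-85 + 45) = 97*(-40) = -3880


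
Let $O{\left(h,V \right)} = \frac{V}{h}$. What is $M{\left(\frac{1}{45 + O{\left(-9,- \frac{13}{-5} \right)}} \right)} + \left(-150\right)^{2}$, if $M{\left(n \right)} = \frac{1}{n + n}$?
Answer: $\frac{1013506}{45} \approx 22522.0$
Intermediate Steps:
$O{\left(h,V \right)} = \frac{V}{h}$
$M{\left(n \right)} = \frac{1}{2 n}$
$M{\left(\frac{1}{45 + O{\left(-9,- \frac{13}{-5} \right)}} \right)} + \left(-150\right)^{2} = \frac{1}{2 \frac{1}{45 + \frac{\left(-13\right) \frac{1}{-5}}{-9}}} + \left(-150\right)^{2} = \frac{1}{2 \frac{1}{45 + \left(-13\right) \left(- \frac{1}{5}\right) \left(- \frac{1}{9}\right)}} + 22500 = \frac{1}{2 \frac{1}{45 + \frac{13}{5} \left(- \frac{1}{9}\right)}} + 22500 = \frac{1}{2 \frac{1}{45 - \frac{13}{45}}} + 22500 = \frac{1}{2 \frac{1}{\frac{2012}{45}}} + 22500 = \frac{1}{2 \cdot \frac{45}{2012}} + 22500 = \frac{1}{2} \cdot \frac{2012}{45} + 22500 = \frac{1006}{45} + 22500 = \frac{1013506}{45}$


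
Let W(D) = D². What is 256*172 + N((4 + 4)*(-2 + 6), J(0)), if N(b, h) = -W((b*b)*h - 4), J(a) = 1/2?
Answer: -214032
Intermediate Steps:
J(a) = ½
N(b, h) = -(-4 + h*b²)² (N(b, h) = -((b*b)*h - 4)² = -(b²*h - 4)² = -(h*b² - 4)² = -(-4 + h*b²)²)
256*172 + N((4 + 4)*(-2 + 6), J(0)) = 256*172 - (-4 + ((4 + 4)*(-2 + 6))²/2)² = 44032 - (-4 + (8*4)²/2)² = 44032 - (-4 + (½)*32²)² = 44032 - (-4 + (½)*1024)² = 44032 - (-4 + 512)² = 44032 - 1*508² = 44032 - 1*258064 = 44032 - 258064 = -214032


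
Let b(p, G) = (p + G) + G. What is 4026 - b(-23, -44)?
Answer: 4137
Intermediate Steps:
b(p, G) = p + 2*G (b(p, G) = (G + p) + G = p + 2*G)
4026 - b(-23, -44) = 4026 - (-23 + 2*(-44)) = 4026 - (-23 - 88) = 4026 - 1*(-111) = 4026 + 111 = 4137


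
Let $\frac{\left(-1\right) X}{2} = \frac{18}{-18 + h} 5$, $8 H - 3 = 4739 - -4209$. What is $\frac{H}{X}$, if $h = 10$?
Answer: $\frac{8951}{180} \approx 49.728$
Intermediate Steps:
$H = \frac{8951}{8}$ ($H = \frac{3}{8} + \frac{4739 - -4209}{8} = \frac{3}{8} + \frac{4739 + 4209}{8} = \frac{3}{8} + \frac{1}{8} \cdot 8948 = \frac{3}{8} + \frac{2237}{2} = \frac{8951}{8} \approx 1118.9$)
$X = \frac{45}{2}$ ($X = - 2 \frac{18}{-18 + 10} \cdot 5 = - 2 \frac{18}{-8} \cdot 5 = - 2 \cdot 18 \left(- \frac{1}{8}\right) 5 = - 2 \left(\left(- \frac{9}{4}\right) 5\right) = \left(-2\right) \left(- \frac{45}{4}\right) = \frac{45}{2} \approx 22.5$)
$\frac{H}{X} = \frac{8951}{8 \cdot \frac{45}{2}} = \frac{8951}{8} \cdot \frac{2}{45} = \frac{8951}{180}$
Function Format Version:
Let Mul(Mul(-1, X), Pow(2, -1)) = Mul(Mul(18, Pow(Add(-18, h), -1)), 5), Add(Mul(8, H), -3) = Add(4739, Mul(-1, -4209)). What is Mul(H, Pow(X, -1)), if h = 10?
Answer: Rational(8951, 180) ≈ 49.728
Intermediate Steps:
H = Rational(8951, 8) (H = Add(Rational(3, 8), Mul(Rational(1, 8), Add(4739, Mul(-1, -4209)))) = Add(Rational(3, 8), Mul(Rational(1, 8), Add(4739, 4209))) = Add(Rational(3, 8), Mul(Rational(1, 8), 8948)) = Add(Rational(3, 8), Rational(2237, 2)) = Rational(8951, 8) ≈ 1118.9)
X = Rational(45, 2) (X = Mul(-2, Mul(Mul(18, Pow(Add(-18, 10), -1)), 5)) = Mul(-2, Mul(Mul(18, Pow(-8, -1)), 5)) = Mul(-2, Mul(Mul(18, Rational(-1, 8)), 5)) = Mul(-2, Mul(Rational(-9, 4), 5)) = Mul(-2, Rational(-45, 4)) = Rational(45, 2) ≈ 22.500)
Mul(H, Pow(X, -1)) = Mul(Rational(8951, 8), Pow(Rational(45, 2), -1)) = Mul(Rational(8951, 8), Rational(2, 45)) = Rational(8951, 180)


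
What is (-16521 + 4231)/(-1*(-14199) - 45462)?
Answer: 12290/31263 ≈ 0.39312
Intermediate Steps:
(-16521 + 4231)/(-1*(-14199) - 45462) = -12290/(14199 - 45462) = -12290/(-31263) = -12290*(-1/31263) = 12290/31263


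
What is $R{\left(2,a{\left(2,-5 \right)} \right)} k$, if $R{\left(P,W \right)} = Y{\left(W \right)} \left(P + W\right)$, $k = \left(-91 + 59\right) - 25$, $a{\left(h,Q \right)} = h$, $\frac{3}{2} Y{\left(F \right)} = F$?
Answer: $-304$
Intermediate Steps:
$Y{\left(F \right)} = \frac{2 F}{3}$
$k = -57$ ($k = -32 - 25 = -57$)
$R{\left(P,W \right)} = \frac{2 W \left(P + W\right)}{3}$ ($R{\left(P,W \right)} = \frac{2 W}{3} \left(P + W\right) = \frac{2 W \left(P + W\right)}{3}$)
$R{\left(2,a{\left(2,-5 \right)} \right)} k = \frac{2}{3} \cdot 2 \left(2 + 2\right) \left(-57\right) = \frac{2}{3} \cdot 2 \cdot 4 \left(-57\right) = \frac{16}{3} \left(-57\right) = -304$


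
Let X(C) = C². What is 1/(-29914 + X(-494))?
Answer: 1/214122 ≈ 4.6702e-6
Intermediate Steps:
1/(-29914 + X(-494)) = 1/(-29914 + (-494)²) = 1/(-29914 + 244036) = 1/214122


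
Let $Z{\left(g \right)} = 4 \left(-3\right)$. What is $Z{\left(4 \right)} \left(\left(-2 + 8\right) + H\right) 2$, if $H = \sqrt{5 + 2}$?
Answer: $-144 - 24 \sqrt{7} \approx -207.5$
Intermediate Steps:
$Z{\left(g \right)} = -12$
$H = \sqrt{7} \approx 2.6458$
$Z{\left(4 \right)} \left(\left(-2 + 8\right) + H\right) 2 = - 12 \left(\left(-2 + 8\right) + \sqrt{7}\right) 2 = - 12 \left(6 + \sqrt{7}\right) 2 = \left(-72 - 12 \sqrt{7}\right) 2 = -144 - 24 \sqrt{7}$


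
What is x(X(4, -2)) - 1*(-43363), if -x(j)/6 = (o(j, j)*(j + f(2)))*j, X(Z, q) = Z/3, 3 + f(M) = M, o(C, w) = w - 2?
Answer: 390283/9 ≈ 43365.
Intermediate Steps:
o(C, w) = -2 + w
f(M) = -3 + M
X(Z, q) = Z/3 (X(Z, q) = Z*(⅓) = Z/3)
x(j) = -6*j*(-1 + j)*(-2 + j) (x(j) = -6*(-2 + j)*(j + (-3 + 2))*j = -6*(-2 + j)*(j - 1)*j = -6*(-2 + j)*(-1 + j)*j = -6*(-1 + j)*(-2 + j)*j = -6*j*(-1 + j)*(-2 + j))
x(X(4, -2)) - 1*(-43363) = -6*(⅓)*4*(-1 + (⅓)*4)*(-2 + (⅓)*4) - 1*(-43363) = -6*4/3*(-1 + 4/3)*(-2 + 4/3) + 43363 = -6*4/3*⅓*(-⅔) + 43363 = 16/9 + 43363 = 390283/9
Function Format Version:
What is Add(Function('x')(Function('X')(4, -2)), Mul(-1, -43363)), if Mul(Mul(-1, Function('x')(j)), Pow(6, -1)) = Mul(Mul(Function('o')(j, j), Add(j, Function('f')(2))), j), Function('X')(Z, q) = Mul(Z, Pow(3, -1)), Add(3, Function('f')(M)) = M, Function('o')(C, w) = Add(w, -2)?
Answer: Rational(390283, 9) ≈ 43365.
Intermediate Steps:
Function('o')(C, w) = Add(-2, w)
Function('f')(M) = Add(-3, M)
Function('X')(Z, q) = Mul(Rational(1, 3), Z) (Function('X')(Z, q) = Mul(Z, Rational(1, 3)) = Mul(Rational(1, 3), Z))
Function('x')(j) = Mul(-6, j, Add(-1, j), Add(-2, j)) (Function('x')(j) = Mul(-6, Mul(Mul(Add(-2, j), Add(j, Add(-3, 2))), j)) = Mul(-6, Mul(Mul(Add(-2, j), Add(j, -1)), j)) = Mul(-6, Mul(Mul(Add(-2, j), Add(-1, j)), j)) = Mul(-6, Mul(Mul(Add(-1, j), Add(-2, j)), j)) = Mul(-6, Mul(j, Add(-1, j), Add(-2, j))) = Mul(-6, j, Add(-1, j), Add(-2, j)))
Add(Function('x')(Function('X')(4, -2)), Mul(-1, -43363)) = Add(Mul(-6, Mul(Rational(1, 3), 4), Add(-1, Mul(Rational(1, 3), 4)), Add(-2, Mul(Rational(1, 3), 4))), Mul(-1, -43363)) = Add(Mul(-6, Rational(4, 3), Add(-1, Rational(4, 3)), Add(-2, Rational(4, 3))), 43363) = Add(Mul(-6, Rational(4, 3), Rational(1, 3), Rational(-2, 3)), 43363) = Add(Rational(16, 9), 43363) = Rational(390283, 9)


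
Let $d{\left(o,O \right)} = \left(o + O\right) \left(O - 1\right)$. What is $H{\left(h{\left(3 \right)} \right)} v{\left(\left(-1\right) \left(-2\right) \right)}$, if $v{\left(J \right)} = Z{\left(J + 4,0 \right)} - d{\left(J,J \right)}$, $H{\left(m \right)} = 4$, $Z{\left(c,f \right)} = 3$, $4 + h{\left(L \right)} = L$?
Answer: $-4$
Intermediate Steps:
$h{\left(L \right)} = -4 + L$
$d{\left(o,O \right)} = \left(-1 + O\right) \left(O + o\right)$ ($d{\left(o,O \right)} = \left(O + o\right) \left(-1 + O\right) = \left(-1 + O\right) \left(O + o\right)$)
$v{\left(J \right)} = 3 - 2 J^{2} + 2 J$ ($v{\left(J \right)} = 3 - \left(J^{2} - J - J + J J\right) = 3 - \left(J^{2} - J - J + J^{2}\right) = 3 - \left(- 2 J + 2 J^{2}\right) = 3 - 2 J^{2} + 2 J$)
$H{\left(h{\left(3 \right)} \right)} v{\left(\left(-1\right) \left(-2\right) \right)} = 4 \left(3 - 2 \left(\left(-1\right) \left(-2\right)\right)^{2} + 2 \left(\left(-1\right) \left(-2\right)\right)\right) = 4 \left(3 - 2 \cdot 2^{2} + 2 \cdot 2\right) = 4 \left(3 - 8 + 4\right) = 4 \left(-1\right) = -4$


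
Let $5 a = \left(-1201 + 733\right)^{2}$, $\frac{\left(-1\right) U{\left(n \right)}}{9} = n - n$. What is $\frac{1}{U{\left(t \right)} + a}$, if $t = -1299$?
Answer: $\frac{5}{219024} \approx 2.2829 \cdot 10^{-5}$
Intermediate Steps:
$U{\left(n \right)} = 0$ ($U{\left(n \right)} = - 9 \left(n - n\right) = \left(-9\right) 0 = 0$)
$a = \frac{219024}{5}$ ($a = \frac{\left(-1201 + 733\right)^{2}}{5} = \frac{\left(-468\right)^{2}}{5} = \frac{1}{5} \cdot 219024 = \frac{219024}{5} \approx 43805.0$)
$\frac{1}{U{\left(t \right)} + a} = \frac{1}{0 + \frac{219024}{5}} = \frac{1}{\frac{219024}{5}} = \frac{5}{219024}$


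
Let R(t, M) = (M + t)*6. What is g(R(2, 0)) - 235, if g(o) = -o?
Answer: -247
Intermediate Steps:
R(t, M) = 6*M + 6*t
g(R(2, 0)) - 235 = -(6*0 + 6*2) - 235 = -(0 + 12) - 235 = -1*12 - 235 = -12 - 235 = -247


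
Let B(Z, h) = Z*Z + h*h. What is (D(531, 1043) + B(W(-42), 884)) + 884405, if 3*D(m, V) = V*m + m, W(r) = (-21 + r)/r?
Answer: 7402605/4 ≈ 1.8507e+6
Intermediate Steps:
W(r) = (-21 + r)/r
D(m, V) = m/3 + V*m/3 (D(m, V) = (V*m + m)/3 = (m + V*m)/3 = m/3 + V*m/3)
B(Z, h) = Z**2 + h**2
(D(531, 1043) + B(W(-42), 884)) + 884405 = ((1/3)*531*(1 + 1043) + (((-21 - 42)/(-42))**2 + 884**2)) + 884405 = ((1/3)*531*1044 + ((-1/42*(-63))**2 + 781456)) + 884405 = (184788 + ((3/2)**2 + 781456)) + 884405 = (184788 + (9/4 + 781456)) + 884405 = (184788 + 3125833/4) + 884405 = 3864985/4 + 884405 = 7402605/4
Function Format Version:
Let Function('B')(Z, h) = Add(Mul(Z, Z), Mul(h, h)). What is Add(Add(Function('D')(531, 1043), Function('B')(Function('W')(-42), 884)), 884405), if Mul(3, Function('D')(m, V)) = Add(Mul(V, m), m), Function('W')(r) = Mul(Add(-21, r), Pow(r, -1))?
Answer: Rational(7402605, 4) ≈ 1.8507e+6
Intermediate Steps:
Function('W')(r) = Mul(Pow(r, -1), Add(-21, r))
Function('D')(m, V) = Add(Mul(Rational(1, 3), m), Mul(Rational(1, 3), V, m)) (Function('D')(m, V) = Mul(Rational(1, 3), Add(Mul(V, m), m)) = Mul(Rational(1, 3), Add(m, Mul(V, m))) = Add(Mul(Rational(1, 3), m), Mul(Rational(1, 3), V, m)))
Function('B')(Z, h) = Add(Pow(Z, 2), Pow(h, 2))
Add(Add(Function('D')(531, 1043), Function('B')(Function('W')(-42), 884)), 884405) = Add(Add(Mul(Rational(1, 3), 531, Add(1, 1043)), Add(Pow(Mul(Pow(-42, -1), Add(-21, -42)), 2), Pow(884, 2))), 884405) = Add(Add(Mul(Rational(1, 3), 531, 1044), Add(Pow(Mul(Rational(-1, 42), -63), 2), 781456)), 884405) = Add(Add(184788, Add(Pow(Rational(3, 2), 2), 781456)), 884405) = Add(Add(184788, Add(Rational(9, 4), 781456)), 884405) = Add(Add(184788, Rational(3125833, 4)), 884405) = Add(Rational(3864985, 4), 884405) = Rational(7402605, 4)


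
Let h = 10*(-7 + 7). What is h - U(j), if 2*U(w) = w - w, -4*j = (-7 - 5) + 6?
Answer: 0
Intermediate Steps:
j = 3/2 (j = -((-7 - 5) + 6)/4 = -(-12 + 6)/4 = -¼*(-6) = 3/2 ≈ 1.5000)
U(w) = 0 (U(w) = (w - w)/2 = (½)*0 = 0)
h = 0 (h = 10*0 = 0)
h - U(j) = 0 - 1*0 = 0 + 0 = 0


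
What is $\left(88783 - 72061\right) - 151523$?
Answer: $-134801$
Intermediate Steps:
$\left(88783 - 72061\right) - 151523 = 16722 - 151523 = -134801$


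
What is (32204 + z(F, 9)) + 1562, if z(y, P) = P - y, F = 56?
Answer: 33719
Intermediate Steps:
(32204 + z(F, 9)) + 1562 = (32204 + (9 - 1*56)) + 1562 = (32204 + (9 - 56)) + 1562 = (32204 - 47) + 1562 = 32157 + 1562 = 33719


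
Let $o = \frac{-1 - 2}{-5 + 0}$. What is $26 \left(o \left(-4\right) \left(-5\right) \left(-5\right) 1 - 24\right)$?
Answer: $-2184$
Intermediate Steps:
$o = \frac{3}{5}$ ($o = - \frac{3}{-5} = \left(-3\right) \left(- \frac{1}{5}\right) = \frac{3}{5} \approx 0.6$)
$26 \left(o \left(-4\right) \left(-5\right) \left(-5\right) 1 - 24\right) = 26 \left(\frac{3}{5} \left(-4\right) \left(-5\right) \left(-5\right) 1 - 24\right) = 26 \left(- \frac{12 \cdot 25 \cdot 1}{5} - 24\right) = 26 \left(\left(- \frac{12}{5}\right) 25 - 24\right) = 26 \left(-60 - 24\right) = 26 \left(-84\right) = -2184$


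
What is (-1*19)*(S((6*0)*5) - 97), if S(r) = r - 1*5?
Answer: 1938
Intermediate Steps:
S(r) = -5 + r (S(r) = r - 5 = -5 + r)
(-1*19)*(S((6*0)*5) - 97) = (-1*19)*((-5 + (6*0)*5) - 97) = -19*((-5 + 0*5) - 97) = -19*((-5 + 0) - 97) = -19*(-5 - 97) = -19*(-102) = 1938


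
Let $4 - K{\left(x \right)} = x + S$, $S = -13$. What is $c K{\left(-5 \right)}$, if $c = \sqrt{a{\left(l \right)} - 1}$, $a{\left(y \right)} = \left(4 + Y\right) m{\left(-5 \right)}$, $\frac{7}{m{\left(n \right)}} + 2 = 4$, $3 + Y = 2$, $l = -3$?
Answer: $11 \sqrt{38} \approx 67.809$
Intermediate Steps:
$K{\left(x \right)} = 17 - x$ ($K{\left(x \right)} = 4 - \left(x - 13\right) = 4 - \left(-13 + x\right) = 17 - x$)
$Y = -1$ ($Y = -3 + 2 = -1$)
$m{\left(n \right)} = \frac{7}{2}$ ($m{\left(n \right)} = \frac{7}{-2 + 4} = \frac{7}{2}$)
$a{\left(y \right)} = \frac{21}{2}$ ($a{\left(y \right)} = \left(4 - 1\right) \frac{7}{2} = 3 \cdot \frac{7}{2} = \frac{21}{2}$)
$c = \frac{\sqrt{38}}{2}$ ($c = \sqrt{\frac{21}{2} - 1} = \sqrt{\frac{19}{2}} = \frac{\sqrt{38}}{2} \approx 3.0822$)
$c K{\left(-5 \right)} = \frac{\sqrt{38}}{2} \left(17 - -5\right) = \frac{\sqrt{38}}{2} \left(17 + 5\right) = \frac{\sqrt{38}}{2} \cdot 22 = 11 \sqrt{38}$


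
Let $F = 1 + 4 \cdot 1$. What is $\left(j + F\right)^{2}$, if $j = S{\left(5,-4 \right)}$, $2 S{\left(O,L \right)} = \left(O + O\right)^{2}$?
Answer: $3025$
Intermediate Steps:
$S{\left(O,L \right)} = 2 O^{2}$ ($S{\left(O,L \right)} = \frac{\left(O + O\right)^{2}}{2} = \frac{\left(2 O\right)^{2}}{2} = \frac{4 O^{2}}{2} = 2 O^{2}$)
$j = 50$ ($j = 2 \cdot 5^{2} = 2 \cdot 25 = 50$)
$F = 5$ ($F = 1 + 4 = 5$)
$\left(j + F\right)^{2} = \left(50 + 5\right)^{2} = 55^{2} = 3025$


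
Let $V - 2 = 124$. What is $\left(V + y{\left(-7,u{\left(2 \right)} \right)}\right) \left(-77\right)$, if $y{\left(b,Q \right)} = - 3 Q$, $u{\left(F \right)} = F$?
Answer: $-9240$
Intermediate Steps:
$V = 126$ ($V = 2 + 124 = 126$)
$\left(V + y{\left(-7,u{\left(2 \right)} \right)}\right) \left(-77\right) = \left(126 - 6\right) \left(-77\right) = 120 \left(-77\right) = -9240$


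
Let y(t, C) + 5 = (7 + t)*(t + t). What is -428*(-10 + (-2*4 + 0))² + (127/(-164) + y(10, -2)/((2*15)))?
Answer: -68221511/492 ≈ -1.3866e+5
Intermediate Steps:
y(t, C) = -5 + 2*t*(7 + t) (y(t, C) = -5 + (7 + t)*(t + t) = -5 + (7 + t)*(2*t) = -5 + 2*t*(7 + t))
-428*(-10 + (-2*4 + 0))² + (127/(-164) + y(10, -2)/((2*15))) = -428*(-10 + (-2*4 + 0))² + (127/(-164) + (-5 + 2*10² + 14*10)/((2*15))) = -428*(-10 + (-8 + 0))² + (127*(-1/164) + (-5 + 2*100 + 140)/30) = -428*(-10 - 8)² + (-127/164 + (-5 + 200 + 140)*(1/30)) = -428*(-18)² + (-127/164 + 335*(1/30)) = -428*324 + (-127/164 + 67/6) = -138672 + 5113/492 = -68221511/492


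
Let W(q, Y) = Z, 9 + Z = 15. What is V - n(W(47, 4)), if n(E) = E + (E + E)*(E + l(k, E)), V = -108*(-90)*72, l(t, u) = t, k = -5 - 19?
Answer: 700050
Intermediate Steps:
Z = 6 (Z = -9 + 15 = 6)
k = -24
W(q, Y) = 6
V = 699840 (V = 9720*72 = 699840)
n(E) = E + 2*E*(-24 + E) (n(E) = E + (E + E)*(E - 24) = E + (2*E)*(-24 + E) = E + 2*E*(-24 + E))
V - n(W(47, 4)) = 699840 - 6*(-47 + 2*6) = 699840 - 6*(-47 + 12) = 699840 - 6*(-35) = 699840 - 1*(-210) = 699840 + 210 = 700050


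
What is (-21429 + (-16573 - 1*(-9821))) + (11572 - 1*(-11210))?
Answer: -5399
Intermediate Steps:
(-21429 + (-16573 - 1*(-9821))) + (11572 - 1*(-11210)) = (-21429 + (-16573 + 9821)) + (11572 + 11210) = (-21429 - 6752) + 22782 = -28181 + 22782 = -5399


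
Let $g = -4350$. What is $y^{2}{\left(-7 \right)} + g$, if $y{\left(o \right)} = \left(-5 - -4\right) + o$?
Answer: $-4286$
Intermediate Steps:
$y{\left(o \right)} = -1 + o$ ($y{\left(o \right)} = \left(-5 + 4\right) + o = -1 + o$)
$y^{2}{\left(-7 \right)} + g = \left(-1 - 7\right)^{2} - 4350 = \left(-8\right)^{2} - 4350 = 64 - 4350 = -4286$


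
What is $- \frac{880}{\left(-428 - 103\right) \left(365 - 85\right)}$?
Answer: $\frac{22}{3717} \approx 0.0059187$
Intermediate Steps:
$- \frac{880}{\left(-428 - 103\right) \left(365 - 85\right)} = - \frac{880}{\left(-428 - 103\right) 280} = - \frac{880}{\left(-531\right) 280} = - \frac{880}{-148680} = \left(-880\right) \left(- \frac{1}{148680}\right) = \frac{22}{3717}$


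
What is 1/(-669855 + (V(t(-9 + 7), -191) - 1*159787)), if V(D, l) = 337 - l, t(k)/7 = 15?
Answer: -1/829114 ≈ -1.2061e-6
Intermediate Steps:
t(k) = 105 (t(k) = 7*15 = 105)
1/(-669855 + (V(t(-9 + 7), -191) - 1*159787)) = 1/(-669855 + ((337 - 1*(-191)) - 1*159787)) = 1/(-669855 + ((337 + 191) - 159787)) = 1/(-669855 + (528 - 159787)) = 1/(-669855 - 159259) = 1/(-829114) = -1/829114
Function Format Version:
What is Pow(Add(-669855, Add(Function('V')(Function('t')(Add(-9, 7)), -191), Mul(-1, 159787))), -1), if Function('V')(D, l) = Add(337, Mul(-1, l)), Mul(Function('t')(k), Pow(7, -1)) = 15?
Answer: Rational(-1, 829114) ≈ -1.2061e-6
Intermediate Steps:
Function('t')(k) = 105 (Function('t')(k) = Mul(7, 15) = 105)
Pow(Add(-669855, Add(Function('V')(Function('t')(Add(-9, 7)), -191), Mul(-1, 159787))), -1) = Pow(Add(-669855, Add(Add(337, Mul(-1, -191)), Mul(-1, 159787))), -1) = Pow(Add(-669855, Add(Add(337, 191), -159787)), -1) = Pow(Add(-669855, Add(528, -159787)), -1) = Pow(Add(-669855, -159259), -1) = Pow(-829114, -1) = Rational(-1, 829114)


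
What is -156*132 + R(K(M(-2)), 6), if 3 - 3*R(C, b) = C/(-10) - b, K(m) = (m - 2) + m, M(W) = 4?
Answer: -102944/5 ≈ -20589.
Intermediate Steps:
K(m) = -2 + 2*m (K(m) = (-2 + m) + m = -2 + 2*m)
R(C, b) = 1 + b/3 + C/30 (R(C, b) = 1 - (C/(-10) - b)/3 = 1 - (C*(-⅒) - b)/3 = 1 - (-C/10 - b)/3 = 1 - (-b - C/10)/3 = 1 + (b/3 + C/30) = 1 + b/3 + C/30)
-156*132 + R(K(M(-2)), 6) = -156*132 + (1 + (⅓)*6 + (-2 + 2*4)/30) = -20592 + (1 + 2 + (-2 + 8)/30) = -20592 + (1 + 2 + (1/30)*6) = -20592 + (1 + 2 + ⅕) = -20592 + 16/5 = -102944/5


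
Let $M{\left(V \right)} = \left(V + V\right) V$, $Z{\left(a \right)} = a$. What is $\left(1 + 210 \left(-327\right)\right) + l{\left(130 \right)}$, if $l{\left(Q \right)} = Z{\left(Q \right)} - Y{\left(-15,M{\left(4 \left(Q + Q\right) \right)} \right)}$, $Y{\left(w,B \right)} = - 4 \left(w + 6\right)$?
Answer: $-68575$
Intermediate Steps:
$M{\left(V \right)} = 2 V^{2}$ ($M{\left(V \right)} = 2 V V = 2 V^{2}$)
$Y{\left(w,B \right)} = -24 - 4 w$ ($Y{\left(w,B \right)} = - 4 \left(6 + w\right) = -24 - 4 w$)
$l{\left(Q \right)} = -36 + Q$ ($l{\left(Q \right)} = Q - \left(-24 - -60\right) = Q - \left(-24 + 60\right) = Q - 36 = -36 + Q$)
$\left(1 + 210 \left(-327\right)\right) + l{\left(130 \right)} = \left(1 + 210 \left(-327\right)\right) + \left(-36 + 130\right) = \left(1 - 68670\right) + 94 = -68669 + 94 = -68575$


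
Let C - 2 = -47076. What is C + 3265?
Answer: -43809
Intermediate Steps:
C = -47074 (C = 2 - 47076 = -47074)
C + 3265 = -47074 + 3265 = -43809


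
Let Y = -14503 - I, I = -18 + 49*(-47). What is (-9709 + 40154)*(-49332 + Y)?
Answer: -1872793730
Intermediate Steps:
I = -2321 (I = -18 - 2303 = -2321)
Y = -12182 (Y = -14503 - 1*(-2321) = -14503 + 2321 = -12182)
(-9709 + 40154)*(-49332 + Y) = (-9709 + 40154)*(-49332 - 12182) = 30445*(-61514) = -1872793730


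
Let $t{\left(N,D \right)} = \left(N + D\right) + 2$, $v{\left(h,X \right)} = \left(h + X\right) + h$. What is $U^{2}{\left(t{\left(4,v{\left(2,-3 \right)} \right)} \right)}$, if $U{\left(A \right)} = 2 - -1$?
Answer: $9$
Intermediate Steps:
$v{\left(h,X \right)} = X + 2 h$ ($v{\left(h,X \right)} = \left(X + h\right) + h = X + 2 h$)
$t{\left(N,D \right)} = 2 + D + N$ ($t{\left(N,D \right)} = \left(D + N\right) + 2 = 2 + D + N$)
$U{\left(A \right)} = 3$ ($U{\left(A \right)} = 2 + 1 = 3$)
$U^{2}{\left(t{\left(4,v{\left(2,-3 \right)} \right)} \right)} = 3^{2} = 9$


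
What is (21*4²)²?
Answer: 112896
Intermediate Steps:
(21*4²)² = (21*16)² = 336² = 112896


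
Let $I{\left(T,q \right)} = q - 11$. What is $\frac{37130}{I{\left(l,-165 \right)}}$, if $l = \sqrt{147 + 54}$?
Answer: $- \frac{18565}{88} \approx -210.97$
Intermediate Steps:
$l = \sqrt{201} \approx 14.177$
$I{\left(T,q \right)} = -11 + q$ ($I{\left(T,q \right)} = q - 11 = -11 + q$)
$\frac{37130}{I{\left(l,-165 \right)}} = \frac{37130}{-11 - 165} = \frac{37130}{-176} = 37130 \left(- \frac{1}{176}\right) = - \frac{18565}{88}$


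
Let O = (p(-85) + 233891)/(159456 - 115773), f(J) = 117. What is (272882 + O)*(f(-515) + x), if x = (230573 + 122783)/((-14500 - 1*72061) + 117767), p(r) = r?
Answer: 23867647303674548/681585849 ≈ 3.5018e+7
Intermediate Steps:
x = 176678/15603 (x = 353356/((-14500 - 72061) + 117767) = 353356/(-86561 + 117767) = 353356/31206 = 353356*(1/31206) = 176678/15603 ≈ 11.323)
O = 233806/43683 (O = (-85 + 233891)/(159456 - 115773) = 233806/43683 ≈ 5.3523)
(272882 + O)*(f(-515) + x) = (272882 + 233806/43683)*(117 + 176678/15603) = (11920538212/43683)*(2002229/15603) = 23867647303674548/681585849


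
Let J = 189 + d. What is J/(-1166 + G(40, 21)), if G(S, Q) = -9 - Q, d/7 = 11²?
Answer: -259/299 ≈ -0.86622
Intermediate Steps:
d = 847 (d = 7*11² = 7*121 = 847)
J = 1036 (J = 189 + 847 = 1036)
J/(-1166 + G(40, 21)) = 1036/(-1166 + (-9 - 1*21)) = 1036/(-1166 + (-9 - 21)) = 1036/(-1166 - 30) = 1036/(-1196) = -1/1196*1036 = -259/299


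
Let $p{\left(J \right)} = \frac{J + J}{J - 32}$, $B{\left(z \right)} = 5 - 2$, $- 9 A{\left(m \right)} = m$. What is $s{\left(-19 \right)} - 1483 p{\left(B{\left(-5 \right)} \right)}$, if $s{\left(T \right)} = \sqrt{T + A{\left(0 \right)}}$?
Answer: $\frac{8898}{29} + i \sqrt{19} \approx 306.83 + 4.3589 i$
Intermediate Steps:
$A{\left(m \right)} = - \frac{m}{9}$
$B{\left(z \right)} = 3$ ($B{\left(z \right)} = 5 - 2 = 3$)
$s{\left(T \right)} = \sqrt{T}$ ($s{\left(T \right)} = \sqrt{T - 0} = \sqrt{T + 0} = \sqrt{T}$)
$p{\left(J \right)} = \frac{2 J}{-32 + J}$ ($p{\left(J \right)} = \frac{2 J}{J - 32} = \frac{2 J}{-32 + J}$)
$s{\left(-19 \right)} - 1483 p{\left(B{\left(-5 \right)} \right)} = \sqrt{-19} - 1483 \cdot 2 \cdot 3 \frac{1}{-32 + 3} = i \sqrt{19} - 1483 \cdot 2 \cdot 3 \frac{1}{-29} = i \sqrt{19} - 1483 \cdot 2 \cdot 3 \left(- \frac{1}{29}\right) = i \sqrt{19} - - \frac{8898}{29} = i \sqrt{19} + \frac{8898}{29} = \frac{8898}{29} + i \sqrt{19}$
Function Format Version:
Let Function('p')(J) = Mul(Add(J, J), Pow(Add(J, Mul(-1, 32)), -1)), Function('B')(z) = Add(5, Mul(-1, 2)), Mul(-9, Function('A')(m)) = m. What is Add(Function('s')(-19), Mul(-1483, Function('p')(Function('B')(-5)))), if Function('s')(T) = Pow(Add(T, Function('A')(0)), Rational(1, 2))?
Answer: Add(Rational(8898, 29), Mul(I, Pow(19, Rational(1, 2)))) ≈ Add(306.83, Mul(4.3589, I))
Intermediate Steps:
Function('A')(m) = Mul(Rational(-1, 9), m)
Function('B')(z) = 3 (Function('B')(z) = Add(5, -2) = 3)
Function('s')(T) = Pow(T, Rational(1, 2)) (Function('s')(T) = Pow(Add(T, Mul(Rational(-1, 9), 0)), Rational(1, 2)) = Pow(Add(T, 0), Rational(1, 2)) = Pow(T, Rational(1, 2)))
Function('p')(J) = Mul(2, J, Pow(Add(-32, J), -1)) (Function('p')(J) = Mul(Mul(2, J), Pow(Add(J, -32), -1)) = Mul(Mul(2, J), Pow(Add(-32, J), -1)) = Mul(2, J, Pow(Add(-32, J), -1)))
Add(Function('s')(-19), Mul(-1483, Function('p')(Function('B')(-5)))) = Add(Pow(-19, Rational(1, 2)), Mul(-1483, Mul(2, 3, Pow(Add(-32, 3), -1)))) = Add(Mul(I, Pow(19, Rational(1, 2))), Mul(-1483, Mul(2, 3, Pow(-29, -1)))) = Add(Mul(I, Pow(19, Rational(1, 2))), Mul(-1483, Mul(2, 3, Rational(-1, 29)))) = Add(Mul(I, Pow(19, Rational(1, 2))), Mul(-1483, Rational(-6, 29))) = Add(Mul(I, Pow(19, Rational(1, 2))), Rational(8898, 29)) = Add(Rational(8898, 29), Mul(I, Pow(19, Rational(1, 2))))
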